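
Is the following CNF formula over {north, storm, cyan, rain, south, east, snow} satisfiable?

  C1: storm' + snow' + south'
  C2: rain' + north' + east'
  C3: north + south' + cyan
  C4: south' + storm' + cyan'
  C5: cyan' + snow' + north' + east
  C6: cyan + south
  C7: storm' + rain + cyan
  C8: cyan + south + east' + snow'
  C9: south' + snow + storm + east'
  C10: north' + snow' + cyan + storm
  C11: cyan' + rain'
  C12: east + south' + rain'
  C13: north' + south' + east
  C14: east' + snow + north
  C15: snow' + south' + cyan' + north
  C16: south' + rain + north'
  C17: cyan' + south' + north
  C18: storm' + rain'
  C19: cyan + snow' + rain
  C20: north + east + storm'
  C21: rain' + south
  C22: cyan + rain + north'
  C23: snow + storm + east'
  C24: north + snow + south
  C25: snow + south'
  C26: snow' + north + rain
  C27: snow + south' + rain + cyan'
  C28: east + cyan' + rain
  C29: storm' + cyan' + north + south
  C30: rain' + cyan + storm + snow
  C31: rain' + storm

Case cyan = 1:
Unit clause (rain') forces rain = 0.
Unit clause (east) forces east = 1.
Case south = 0:
Case snow = 1:
Unit clause (north) forces north = 1.
Every clause is now satisfied; storm is unconstrained.
A satisfying assignment: north ↦ 1, storm ↦ 0, cyan ↦ 1, rain ↦ 0, south ↦ 0, east ↦ 1, snow ↦ 1.

Yes, satisfiable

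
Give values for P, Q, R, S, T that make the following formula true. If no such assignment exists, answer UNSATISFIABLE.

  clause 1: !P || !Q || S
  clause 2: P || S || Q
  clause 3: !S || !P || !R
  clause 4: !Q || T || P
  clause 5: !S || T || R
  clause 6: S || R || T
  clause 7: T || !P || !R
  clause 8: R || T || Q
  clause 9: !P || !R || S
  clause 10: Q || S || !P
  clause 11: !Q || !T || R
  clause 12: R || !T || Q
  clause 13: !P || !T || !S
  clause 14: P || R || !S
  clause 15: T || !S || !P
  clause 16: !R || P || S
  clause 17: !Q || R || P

Suppose P = false.
Suppose S = true.
From the singleton clause (R), R = true.
Suppose Q = true.
From the singleton clause (T), T = true.
This assignment satisfies each clause.

P ↦ false, Q ↦ true, R ↦ true, S ↦ true, T ↦ true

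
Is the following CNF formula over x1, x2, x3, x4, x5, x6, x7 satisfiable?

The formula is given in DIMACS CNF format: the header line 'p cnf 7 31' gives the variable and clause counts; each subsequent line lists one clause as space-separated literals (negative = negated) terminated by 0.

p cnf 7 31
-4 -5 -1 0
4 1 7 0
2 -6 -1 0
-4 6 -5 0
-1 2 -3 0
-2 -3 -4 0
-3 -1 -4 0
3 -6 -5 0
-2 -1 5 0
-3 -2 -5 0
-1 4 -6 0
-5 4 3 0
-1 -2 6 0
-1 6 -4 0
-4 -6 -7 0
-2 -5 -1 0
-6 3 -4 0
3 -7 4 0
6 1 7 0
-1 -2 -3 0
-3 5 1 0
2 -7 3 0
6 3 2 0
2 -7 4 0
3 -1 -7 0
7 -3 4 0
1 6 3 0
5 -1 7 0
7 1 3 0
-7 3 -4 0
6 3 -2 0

Yes, satisfiable

Branch on x4: set x4 = True.
Branch on x5: set x5 = True.
From the singleton clause (¬x1), x1 = False.
From the singleton clause (x6), x6 = True.
From the singleton clause (x3), x3 = True.
From the singleton clause (¬x2), x2 = False.
From the singleton clause (¬x7), x7 = False.
Every clause now holds.
A satisfying assignment: x1 ↦ False, x2 ↦ False, x3 ↦ True, x4 ↦ True, x5 ↦ True, x6 ↦ True, x7 ↦ False.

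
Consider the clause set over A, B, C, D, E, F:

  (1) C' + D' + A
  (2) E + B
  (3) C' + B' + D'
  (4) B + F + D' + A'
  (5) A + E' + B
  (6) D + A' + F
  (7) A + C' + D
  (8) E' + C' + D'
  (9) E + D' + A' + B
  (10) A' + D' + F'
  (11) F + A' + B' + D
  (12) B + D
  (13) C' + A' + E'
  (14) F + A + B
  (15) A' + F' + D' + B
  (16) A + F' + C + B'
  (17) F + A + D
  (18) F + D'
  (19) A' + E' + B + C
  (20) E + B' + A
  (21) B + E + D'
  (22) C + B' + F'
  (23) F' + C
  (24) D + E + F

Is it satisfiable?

Try E = 0.
Unit clause (B) forces B = 1.
Unit clause (A) forces A = 1.
Try C = 1.
Unit clause (D') forces D = 0.
Unit clause (F) forces F = 1.
All clauses are satisfied.
A satisfying assignment: A=1,  B=1,  C=1,  D=0,  E=0,  F=1.

Yes, satisfiable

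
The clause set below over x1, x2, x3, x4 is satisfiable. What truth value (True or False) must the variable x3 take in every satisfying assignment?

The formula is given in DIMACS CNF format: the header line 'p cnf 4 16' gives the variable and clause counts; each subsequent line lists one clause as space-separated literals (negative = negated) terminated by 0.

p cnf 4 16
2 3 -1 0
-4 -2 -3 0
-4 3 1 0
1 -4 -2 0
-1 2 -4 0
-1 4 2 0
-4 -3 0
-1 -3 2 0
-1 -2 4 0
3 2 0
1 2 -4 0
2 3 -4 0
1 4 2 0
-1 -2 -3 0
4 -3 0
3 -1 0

False

Suppose x3 = True.
Unit clause (¬x4) forces x4 = False.
That conflicts with the unit clause (x4).
So every satisfying assignment has x3 = False.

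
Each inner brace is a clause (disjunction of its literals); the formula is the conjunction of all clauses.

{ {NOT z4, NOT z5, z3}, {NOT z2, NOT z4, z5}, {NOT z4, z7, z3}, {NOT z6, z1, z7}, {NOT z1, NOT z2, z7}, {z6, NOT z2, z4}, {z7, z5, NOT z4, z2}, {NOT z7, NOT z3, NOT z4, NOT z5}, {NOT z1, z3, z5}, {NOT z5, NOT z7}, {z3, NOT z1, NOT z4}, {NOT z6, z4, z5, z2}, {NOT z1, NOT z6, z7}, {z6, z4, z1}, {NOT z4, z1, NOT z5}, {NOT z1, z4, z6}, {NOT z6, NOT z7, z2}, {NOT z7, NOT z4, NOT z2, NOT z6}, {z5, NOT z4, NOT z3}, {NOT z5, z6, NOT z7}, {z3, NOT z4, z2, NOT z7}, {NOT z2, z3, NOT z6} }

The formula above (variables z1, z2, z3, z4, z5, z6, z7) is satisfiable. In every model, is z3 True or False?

True

Suppose z3 = false.
Branch on z4: set z4 = false.
Branch on z6: set z6 = true.
The clause (NOT z2) is unit, so z2 = false.
The clause (z5) is unit, so z5 = true.
The clause (NOT z7) is unit, so z7 = false.
The clause (z1) is unit, so z1 = true.
But (NOT z1) is also a unit clause — contradiction.
That branch fails; take z6 = false instead.
The clause (NOT z2) is unit, so z2 = false.
The clause (z1) is unit, so z1 = true.
But (NOT z1) is also a unit clause — contradiction.
Both values of z6 lead to a conflict.
That branch fails; take z4 = true instead.
The clause (NOT z5) is unit, so z5 = false.
The clause (NOT z2) is unit, so z2 = false.
The clause (z7) is unit, so z7 = true.
But (NOT z7) is also a unit clause — contradiction.
Both values of z4 lead to a conflict.
So every satisfying assignment has z3 = True.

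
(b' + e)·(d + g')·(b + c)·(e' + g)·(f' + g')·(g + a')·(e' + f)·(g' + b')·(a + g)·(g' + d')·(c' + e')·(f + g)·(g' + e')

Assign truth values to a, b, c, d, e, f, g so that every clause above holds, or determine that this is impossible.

UNSATISFIABLE

Case b = 0:
Unit clause (c) forces c = 1.
Unit clause (e') forces e = 0.
Case d = 1:
Unit clause (g') forces g = 0.
Unit clause (a') forces a = 0.
Now (a) is unsatisfied and unit — conflict.
Backtrack on d: now try d = 0.
Unit clause (g') forces g = 0.
Unit clause (a') forces a = 0.
Now (a) is unsatisfied and unit — conflict.
Neither d = 1 nor d = 0 works.
Backtrack on b: now try b = 1.
Unit clause (e) forces e = 1.
Unit clause (g) forces g = 1.
Now (g') is unsatisfied and unit — conflict.
Neither b = 1 nor b = 0 works.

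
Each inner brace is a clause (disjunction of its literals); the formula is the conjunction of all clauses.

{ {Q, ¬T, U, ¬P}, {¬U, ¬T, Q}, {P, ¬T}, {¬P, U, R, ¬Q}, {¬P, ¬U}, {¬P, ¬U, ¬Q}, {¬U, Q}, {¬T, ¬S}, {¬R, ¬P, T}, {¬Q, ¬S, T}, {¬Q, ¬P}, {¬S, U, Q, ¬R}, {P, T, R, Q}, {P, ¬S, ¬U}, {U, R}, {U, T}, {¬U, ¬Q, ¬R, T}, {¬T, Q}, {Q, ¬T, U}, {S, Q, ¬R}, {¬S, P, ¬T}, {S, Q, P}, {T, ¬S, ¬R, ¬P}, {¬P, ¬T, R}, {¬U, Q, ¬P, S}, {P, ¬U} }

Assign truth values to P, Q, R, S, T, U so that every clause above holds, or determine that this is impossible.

UNSATISFIABLE

Branch on P: set P = True.
The clause (¬U) is unit, so U = False.
The clause (¬Q) is unit, so Q = False.
The clause (¬T) is unit, so T = False.
Now (T) is unsatisfied and unit — conflict.
Undo P and try P = False.
The clause (¬T) is unit, so T = False.
The clause (U) is unit, so U = True.
Now (¬U) is unsatisfied and unit — conflict.
Neither P = True nor P = False works.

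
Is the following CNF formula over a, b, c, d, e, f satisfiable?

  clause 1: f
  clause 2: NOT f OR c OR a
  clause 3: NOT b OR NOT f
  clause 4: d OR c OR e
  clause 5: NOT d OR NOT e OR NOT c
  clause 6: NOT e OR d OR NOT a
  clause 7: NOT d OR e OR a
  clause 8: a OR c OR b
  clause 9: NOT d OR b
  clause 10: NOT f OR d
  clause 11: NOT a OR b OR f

(f) alone gives f = true.
(NOT b) alone gives b = false.
(NOT d) alone gives d = false.
That conflicts with the unit clause (d).
No assignment satisfies every clause.

No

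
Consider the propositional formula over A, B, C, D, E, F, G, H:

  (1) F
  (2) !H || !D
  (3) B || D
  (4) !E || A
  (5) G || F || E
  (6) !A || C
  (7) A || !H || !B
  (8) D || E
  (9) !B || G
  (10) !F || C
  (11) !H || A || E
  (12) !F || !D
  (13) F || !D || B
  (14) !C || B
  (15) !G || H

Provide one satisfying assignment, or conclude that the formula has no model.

The clause (F) is unit, so F = true.
The clause (C) is unit, so C = true.
The clause (!D) is unit, so D = false.
The clause (B) is unit, so B = true.
The clause (E) is unit, so E = true.
The clause (A) is unit, so A = true.
The clause (G) is unit, so G = true.
The clause (H) is unit, so H = true.
This assignment satisfies each clause.

A ↦ true, B ↦ true, C ↦ true, D ↦ false, E ↦ true, F ↦ true, G ↦ true, H ↦ true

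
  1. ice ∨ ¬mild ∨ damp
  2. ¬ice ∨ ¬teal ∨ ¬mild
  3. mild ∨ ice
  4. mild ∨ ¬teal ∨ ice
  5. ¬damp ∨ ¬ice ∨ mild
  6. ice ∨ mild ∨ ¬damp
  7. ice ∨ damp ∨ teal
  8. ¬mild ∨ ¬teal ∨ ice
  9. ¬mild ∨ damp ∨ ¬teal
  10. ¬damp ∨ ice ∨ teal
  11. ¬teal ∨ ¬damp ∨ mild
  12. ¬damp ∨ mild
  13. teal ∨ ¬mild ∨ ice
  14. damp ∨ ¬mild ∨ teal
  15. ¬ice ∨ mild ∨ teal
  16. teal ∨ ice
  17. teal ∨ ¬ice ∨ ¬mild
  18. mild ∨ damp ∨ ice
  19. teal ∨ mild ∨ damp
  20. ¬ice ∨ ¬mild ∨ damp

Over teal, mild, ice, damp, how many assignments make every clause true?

1

There are 2^4 = 16 truth assignments over (teal, mild, ice, damp).
Check each against the 20 clauses (columns in the order teal, mild, ice, damp):
  F F F F  ✗ fails (mild ∨ ice)
  F F F T  ✗ fails (mild ∨ ice)
  F F T F  ✗ fails (¬ice ∨ mild ∨ teal)
  F F T T  ✗ fails (¬damp ∨ ¬ice ∨ mild)
  F T F F  ✗ fails (ice ∨ ¬mild ∨ damp)
  F T F T  ✗ fails (¬damp ∨ ice ∨ teal)
  F T T F  ✗ fails (damp ∨ ¬mild ∨ teal)
  F T T T  ✗ fails (teal ∨ ¬ice ∨ ¬mild)
  T F F F  ✗ fails (mild ∨ ice)
  T F F T  ✗ fails (mild ∨ ice)
  T F T F  ✓ satisfies all
  T F T T  ✗ fails (¬damp ∨ ¬ice ∨ mild)
  T T F F  ✗ fails (ice ∨ ¬mild ∨ damp)
  T T F T  ✗ fails (¬mild ∨ ¬teal ∨ ice)
  T T T F  ✗ fails (¬ice ∨ ¬teal ∨ ¬mild)
  T T T T  ✗ fails (¬ice ∨ ¬teal ∨ ¬mild)
1 of the 16 rows is a model.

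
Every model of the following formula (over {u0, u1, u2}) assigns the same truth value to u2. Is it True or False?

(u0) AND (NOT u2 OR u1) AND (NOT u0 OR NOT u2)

Suppose u2 = true.
(u0) alone gives u0 = true.
But (NOT u0) is also a unit clause — contradiction.
So every satisfying assignment has u2 = False.

False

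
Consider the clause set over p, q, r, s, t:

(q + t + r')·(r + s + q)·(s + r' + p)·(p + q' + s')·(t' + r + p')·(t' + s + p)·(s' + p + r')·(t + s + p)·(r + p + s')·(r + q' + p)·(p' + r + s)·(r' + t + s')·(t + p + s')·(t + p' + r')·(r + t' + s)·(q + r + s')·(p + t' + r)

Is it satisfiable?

Yes

Branch on q: set q = 0.
Branch on t: set t = 1.
Branch on r: set r = 1.
Branch on s: set s = 1.
The clause (p) is unit, so p = 1.
All clauses are satisfied.
A satisfying assignment: p: 1; q: 0; r: 1; s: 1; t: 1.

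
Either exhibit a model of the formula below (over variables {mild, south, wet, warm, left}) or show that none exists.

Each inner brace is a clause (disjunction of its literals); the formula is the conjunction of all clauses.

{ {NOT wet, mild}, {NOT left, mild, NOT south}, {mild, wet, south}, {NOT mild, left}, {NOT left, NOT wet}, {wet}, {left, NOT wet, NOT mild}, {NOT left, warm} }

UNSATISFIABLE

From the singleton clause (wet), wet = true.
From the singleton clause (mild), mild = true.
From the singleton clause (left), left = true.
But (NOT left) is also a unit clause — contradiction.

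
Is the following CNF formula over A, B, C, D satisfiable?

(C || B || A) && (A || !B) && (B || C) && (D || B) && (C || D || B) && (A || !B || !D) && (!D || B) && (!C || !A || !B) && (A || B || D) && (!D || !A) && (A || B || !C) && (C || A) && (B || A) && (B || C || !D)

Yes, satisfiable

Case A = true:
The clause (!D) is unit, so D = false.
The clause (B) is unit, so B = true.
The clause (!C) is unit, so C = false.
All clauses are satisfied.
A satisfying assignment: A ↦ true, B ↦ true, C ↦ false, D ↦ false.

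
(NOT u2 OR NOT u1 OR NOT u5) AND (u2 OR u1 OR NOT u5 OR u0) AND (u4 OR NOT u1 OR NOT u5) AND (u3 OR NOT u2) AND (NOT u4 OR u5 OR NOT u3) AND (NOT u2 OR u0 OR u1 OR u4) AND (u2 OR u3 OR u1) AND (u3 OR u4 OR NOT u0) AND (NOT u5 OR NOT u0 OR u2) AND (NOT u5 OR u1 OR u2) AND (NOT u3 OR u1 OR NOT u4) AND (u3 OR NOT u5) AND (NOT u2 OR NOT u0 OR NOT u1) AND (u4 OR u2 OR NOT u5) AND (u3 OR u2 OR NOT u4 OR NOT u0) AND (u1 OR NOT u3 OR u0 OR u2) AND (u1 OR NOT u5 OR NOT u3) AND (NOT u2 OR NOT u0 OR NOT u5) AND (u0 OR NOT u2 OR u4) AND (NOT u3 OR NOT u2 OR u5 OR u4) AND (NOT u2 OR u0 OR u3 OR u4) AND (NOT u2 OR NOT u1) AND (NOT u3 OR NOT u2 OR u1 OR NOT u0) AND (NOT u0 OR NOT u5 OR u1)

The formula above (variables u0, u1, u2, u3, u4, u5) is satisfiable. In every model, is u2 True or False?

False

Suppose u2 = true.
From the singleton clause (u3), u3 = true.
From the singleton clause (NOT u1), u1 = false.
From the singleton clause (NOT u4), u4 = false.
From the singleton clause (u0), u0 = true.
But (NOT u0) is also a unit clause — contradiction.
So every satisfying assignment has u2 = False.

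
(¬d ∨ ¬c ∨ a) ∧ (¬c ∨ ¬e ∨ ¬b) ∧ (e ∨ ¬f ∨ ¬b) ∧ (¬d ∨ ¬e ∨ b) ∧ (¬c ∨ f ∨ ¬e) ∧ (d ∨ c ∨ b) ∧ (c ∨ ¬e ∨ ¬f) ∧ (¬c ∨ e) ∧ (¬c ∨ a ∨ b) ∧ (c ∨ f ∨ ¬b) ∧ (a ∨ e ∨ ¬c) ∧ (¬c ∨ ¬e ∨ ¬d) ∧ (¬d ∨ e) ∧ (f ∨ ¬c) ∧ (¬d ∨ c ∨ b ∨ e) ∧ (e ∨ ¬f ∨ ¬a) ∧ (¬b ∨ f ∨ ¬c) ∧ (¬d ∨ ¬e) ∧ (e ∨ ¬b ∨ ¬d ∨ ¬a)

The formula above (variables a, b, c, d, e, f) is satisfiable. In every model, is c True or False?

True

Suppose c = False.
Suppose d = True.
Unit clause (e) forces e = True.
That conflicts with the unit clause (¬e).
Undo d and try d = False.
Unit clause (b) forces b = True.
Unit clause (f) forces f = True.
Unit clause (e) forces e = True.
That conflicts with the unit clause (¬e).
Neither d = True nor d = False works.
So every satisfying assignment has c = True.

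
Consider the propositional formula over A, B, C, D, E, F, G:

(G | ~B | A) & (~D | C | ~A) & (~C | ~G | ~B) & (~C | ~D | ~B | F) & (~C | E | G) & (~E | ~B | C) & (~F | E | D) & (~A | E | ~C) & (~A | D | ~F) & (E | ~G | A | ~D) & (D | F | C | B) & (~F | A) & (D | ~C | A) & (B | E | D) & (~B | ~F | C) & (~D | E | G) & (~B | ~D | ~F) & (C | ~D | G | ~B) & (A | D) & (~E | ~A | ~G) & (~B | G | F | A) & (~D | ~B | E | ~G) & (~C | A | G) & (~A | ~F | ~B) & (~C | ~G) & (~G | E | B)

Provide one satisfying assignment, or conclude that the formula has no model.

A: 1, B: 0, C: 1, D: 0, E: 1, F: 0, G: 0

Case F = 0:
Case A = 1:
Case D = 0:
Case E = 1:
The clause (~G) is unit, so G = 0.
Case B = 0:
The clause (C) is unit, so C = 1.
All clauses are satisfied.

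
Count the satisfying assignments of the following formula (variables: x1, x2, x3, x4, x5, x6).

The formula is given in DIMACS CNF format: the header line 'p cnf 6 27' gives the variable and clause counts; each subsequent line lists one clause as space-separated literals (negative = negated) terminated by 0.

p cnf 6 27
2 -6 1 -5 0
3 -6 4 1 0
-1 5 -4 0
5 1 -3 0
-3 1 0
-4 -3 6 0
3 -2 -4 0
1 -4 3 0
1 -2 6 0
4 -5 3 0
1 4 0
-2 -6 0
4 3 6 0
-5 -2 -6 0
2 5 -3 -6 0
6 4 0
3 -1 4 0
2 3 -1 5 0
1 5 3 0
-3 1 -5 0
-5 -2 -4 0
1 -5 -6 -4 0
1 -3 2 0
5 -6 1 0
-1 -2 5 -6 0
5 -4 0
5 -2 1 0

4

There are 2^6 = 64 truth assignments over (x1, x2, x3, x4, x5, x6).
Split on x5. With x5 = True, the clauses containing x5 are satisfied and ¬x5 drops from the rest; 4 of the 2^5 = 32 assignments to the other variables satisfy what remains.
With x5 = False, by the same count on the reduced clause set, 0 assignments work.
(One model: x1=T, x2=F, x3=F, x4=T, x5=T, x6=F.)
Total: 4 + 0 = 4.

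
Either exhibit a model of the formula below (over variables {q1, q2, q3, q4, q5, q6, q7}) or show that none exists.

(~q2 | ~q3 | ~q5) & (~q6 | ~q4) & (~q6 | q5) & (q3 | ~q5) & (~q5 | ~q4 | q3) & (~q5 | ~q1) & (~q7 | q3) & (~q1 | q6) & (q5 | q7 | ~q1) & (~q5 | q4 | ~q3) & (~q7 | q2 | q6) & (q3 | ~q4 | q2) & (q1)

UNSATISFIABLE

The clause (q1) is unit, so q1 = 1.
The clause (~q5) is unit, so q5 = 0.
The clause (~q6) is unit, so q6 = 0.
But (q6) is also a unit clause — contradiction.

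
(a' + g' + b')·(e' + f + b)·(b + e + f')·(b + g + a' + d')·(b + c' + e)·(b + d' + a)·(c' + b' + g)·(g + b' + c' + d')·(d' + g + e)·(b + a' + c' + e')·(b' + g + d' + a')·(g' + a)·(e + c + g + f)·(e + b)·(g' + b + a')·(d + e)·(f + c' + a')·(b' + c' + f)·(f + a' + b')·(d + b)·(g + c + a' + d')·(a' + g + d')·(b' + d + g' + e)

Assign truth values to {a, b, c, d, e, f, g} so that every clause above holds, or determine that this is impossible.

a: 0,  b: 1,  c: 0,  d: 1,  e: 1,  f: 1,  g: 0

Suppose g = 0.
Suppose c = 0.
Suppose d = 1.
The clause (e) is unit, so e = 1.
The clause (a') is unit, so a = 0.
The clause (b) is unit, so b = 1.
All clauses hold; f can take either value.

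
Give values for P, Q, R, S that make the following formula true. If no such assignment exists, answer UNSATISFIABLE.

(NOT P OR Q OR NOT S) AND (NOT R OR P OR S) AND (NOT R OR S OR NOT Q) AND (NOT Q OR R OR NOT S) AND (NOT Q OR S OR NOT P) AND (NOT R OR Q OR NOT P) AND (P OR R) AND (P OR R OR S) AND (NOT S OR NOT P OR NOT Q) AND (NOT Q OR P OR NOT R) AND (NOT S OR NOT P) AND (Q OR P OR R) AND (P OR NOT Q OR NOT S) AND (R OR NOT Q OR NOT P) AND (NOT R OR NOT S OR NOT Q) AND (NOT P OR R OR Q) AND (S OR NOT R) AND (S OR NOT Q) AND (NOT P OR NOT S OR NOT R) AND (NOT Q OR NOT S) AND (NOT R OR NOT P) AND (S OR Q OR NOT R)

P: false,  Q: false,  R: true,  S: true

Branch on P: set P = false.
(R) alone gives R = true.
(S) alone gives S = true.
(NOT Q) alone gives Q = false.
Every clause now holds.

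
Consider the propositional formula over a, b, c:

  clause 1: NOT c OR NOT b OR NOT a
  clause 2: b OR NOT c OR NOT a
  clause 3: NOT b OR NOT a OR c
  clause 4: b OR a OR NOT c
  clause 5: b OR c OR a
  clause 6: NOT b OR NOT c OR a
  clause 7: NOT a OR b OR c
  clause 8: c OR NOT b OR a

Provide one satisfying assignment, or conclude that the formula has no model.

Branch on c: set c = false.
Branch on b: set b = false.
The clause (a) is unit, so a = true.
But (NOT a) is also a unit clause — contradiction.
That branch fails; take b = true instead.
The clause (NOT a) is unit, so a = false.
But (a) is also a unit clause — contradiction.
Both values of b lead to a conflict.
That branch fails; take c = true instead.
Branch on b: set b = false.
The clause (NOT a) is unit, so a = false.
But (a) is also a unit clause — contradiction.
That branch fails; take b = true instead.
The clause (NOT a) is unit, so a = false.
But (a) is also a unit clause — contradiction.
Both values of b lead to a conflict.
Both values of c lead to a conflict.

UNSATISFIABLE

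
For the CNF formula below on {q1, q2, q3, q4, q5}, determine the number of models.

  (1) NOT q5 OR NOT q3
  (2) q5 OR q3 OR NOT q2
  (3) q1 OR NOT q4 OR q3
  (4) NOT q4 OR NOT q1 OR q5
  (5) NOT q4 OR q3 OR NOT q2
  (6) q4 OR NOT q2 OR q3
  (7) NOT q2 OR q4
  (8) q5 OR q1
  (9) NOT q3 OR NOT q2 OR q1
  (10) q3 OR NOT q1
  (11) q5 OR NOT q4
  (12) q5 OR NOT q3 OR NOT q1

There are 2^5 = 32 truth assignments over (q1, q2, q3, q4, q5).
Split on q3. With q3 = true, the clauses containing q3 are satisfied and NOT q3 drops from the rest; 0 of the 2^4 = 16 assignments to the other variables satisfy what remains.
With q3 = false, by the same count on the reduced clause set, 1 assignment works.
(One model: q1=F, q2=F, q3=F, q4=F, q5=T.)
Total: 0 + 1 = 1.

1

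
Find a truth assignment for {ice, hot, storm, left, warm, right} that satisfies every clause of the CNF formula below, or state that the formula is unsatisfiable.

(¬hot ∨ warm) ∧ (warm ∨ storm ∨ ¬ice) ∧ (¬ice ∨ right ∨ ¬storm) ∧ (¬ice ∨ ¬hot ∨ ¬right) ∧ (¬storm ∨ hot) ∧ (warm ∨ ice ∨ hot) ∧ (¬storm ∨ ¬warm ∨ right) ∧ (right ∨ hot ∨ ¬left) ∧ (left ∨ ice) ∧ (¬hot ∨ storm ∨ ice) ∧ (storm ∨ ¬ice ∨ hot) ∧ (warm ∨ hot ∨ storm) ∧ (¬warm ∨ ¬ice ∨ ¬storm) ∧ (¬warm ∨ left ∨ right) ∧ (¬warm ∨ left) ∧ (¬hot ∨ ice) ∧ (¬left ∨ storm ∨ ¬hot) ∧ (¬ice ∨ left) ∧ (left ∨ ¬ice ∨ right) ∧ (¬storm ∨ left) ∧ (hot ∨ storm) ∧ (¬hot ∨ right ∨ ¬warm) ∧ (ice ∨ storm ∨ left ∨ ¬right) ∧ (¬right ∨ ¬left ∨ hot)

UNSATISFIABLE

Suppose hot = False.
From the singleton clause (¬storm), storm = False.
Now (storm) is unsatisfied and unit — conflict.
Undo hot and try hot = True.
From the singleton clause (warm), warm = True.
From the singleton clause (left), left = True.
From the singleton clause (ice), ice = True.
From the singleton clause (¬right), right = False.
Now (right) is unsatisfied and unit — conflict.
Either choice for hot ends in contradiction.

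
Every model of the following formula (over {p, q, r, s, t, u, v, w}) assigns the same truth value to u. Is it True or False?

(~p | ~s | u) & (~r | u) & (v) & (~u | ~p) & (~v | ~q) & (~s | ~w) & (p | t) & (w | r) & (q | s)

Suppose u = 0.
Unit clause (~r) forces r = 0.
Unit clause (v) forces v = 1.
Unit clause (~q) forces q = 0.
Unit clause (w) forces w = 1.
Unit clause (~s) forces s = 0.
But (s) is also a unit clause — contradiction.
So every satisfying assignment has u = True.

True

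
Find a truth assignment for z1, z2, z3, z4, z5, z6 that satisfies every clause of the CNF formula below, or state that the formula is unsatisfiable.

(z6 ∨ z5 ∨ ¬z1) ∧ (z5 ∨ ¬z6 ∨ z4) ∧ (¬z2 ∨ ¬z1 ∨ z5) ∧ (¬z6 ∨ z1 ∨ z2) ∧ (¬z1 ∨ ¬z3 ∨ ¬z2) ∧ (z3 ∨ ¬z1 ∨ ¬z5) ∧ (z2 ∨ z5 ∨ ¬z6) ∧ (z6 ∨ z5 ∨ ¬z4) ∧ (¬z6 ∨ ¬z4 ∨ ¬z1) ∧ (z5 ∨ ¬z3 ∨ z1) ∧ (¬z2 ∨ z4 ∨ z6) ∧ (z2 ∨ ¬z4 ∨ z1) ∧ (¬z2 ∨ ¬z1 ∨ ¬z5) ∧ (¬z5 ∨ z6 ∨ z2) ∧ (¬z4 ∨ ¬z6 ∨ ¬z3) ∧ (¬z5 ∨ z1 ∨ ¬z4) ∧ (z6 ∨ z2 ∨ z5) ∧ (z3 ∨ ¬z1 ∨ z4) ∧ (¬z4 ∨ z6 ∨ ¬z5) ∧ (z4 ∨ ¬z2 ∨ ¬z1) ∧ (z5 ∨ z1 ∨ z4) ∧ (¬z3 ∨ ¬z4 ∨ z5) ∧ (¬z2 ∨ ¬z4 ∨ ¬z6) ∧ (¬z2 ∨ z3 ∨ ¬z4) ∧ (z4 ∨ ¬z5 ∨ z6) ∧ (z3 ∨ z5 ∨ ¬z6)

Try z6 = True.
Try z5 = True.
Try z1 = False.
From the singleton clause (z2), z2 = True.
From the singleton clause (¬z4), z4 = False.
All clauses hold; z3 can take either value.

z1=False; z2=True; z3=True; z4=False; z5=True; z6=True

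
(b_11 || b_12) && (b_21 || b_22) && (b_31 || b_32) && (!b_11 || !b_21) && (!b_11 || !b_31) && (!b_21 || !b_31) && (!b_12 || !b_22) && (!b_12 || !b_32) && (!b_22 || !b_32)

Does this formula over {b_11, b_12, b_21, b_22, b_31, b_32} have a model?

Branch on b_11: set b_11 = true.
Unit clause (!b_21) forces b_21 = false.
Unit clause (b_22) forces b_22 = true.
Unit clause (!b_31) forces b_31 = false.
Unit clause (b_32) forces b_32 = true.
That conflicts with the unit clause (!b_32).
That branch fails; take b_11 = false instead.
Unit clause (b_12) forces b_12 = true.
Unit clause (!b_22) forces b_22 = false.
Unit clause (b_21) forces b_21 = true.
Unit clause (!b_31) forces b_31 = false.
Unit clause (b_32) forces b_32 = true.
That conflicts with the unit clause (!b_32).
Either choice for b_11 ends in contradiction.
No assignment satisfies every clause.

Unsatisfiable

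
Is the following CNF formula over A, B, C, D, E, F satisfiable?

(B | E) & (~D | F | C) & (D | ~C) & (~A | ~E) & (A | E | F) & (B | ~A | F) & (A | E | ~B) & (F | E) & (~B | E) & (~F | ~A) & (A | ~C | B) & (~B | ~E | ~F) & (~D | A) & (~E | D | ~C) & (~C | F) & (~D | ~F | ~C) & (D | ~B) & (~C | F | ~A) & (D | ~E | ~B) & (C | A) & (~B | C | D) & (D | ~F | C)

Suppose B = 1.
From the singleton clause (E), E = 1.
From the singleton clause (~A), A = 0.
From the singleton clause (~F), F = 0.
From the singleton clause (~D), D = 0.
That conflicts with the unit clause (D).
Backtrack on B: now try B = 0.
From the singleton clause (E), E = 1.
From the singleton clause (~A), A = 0.
From the singleton clause (~C), C = 0.
That conflicts with the unit clause (C).
Either choice for B ends in contradiction.
No assignment satisfies every clause.

No, unsatisfiable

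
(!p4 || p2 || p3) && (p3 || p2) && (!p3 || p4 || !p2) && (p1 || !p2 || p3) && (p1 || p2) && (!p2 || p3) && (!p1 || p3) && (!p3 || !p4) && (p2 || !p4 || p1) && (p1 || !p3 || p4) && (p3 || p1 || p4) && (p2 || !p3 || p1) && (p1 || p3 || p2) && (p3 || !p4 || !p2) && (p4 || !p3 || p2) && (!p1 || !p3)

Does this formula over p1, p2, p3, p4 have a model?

No, unsatisfiable

Try p3 = true.
From the singleton clause (!p4), p4 = false.
From the singleton clause (!p2), p2 = false.
Now (p2) is unsatisfied and unit — conflict.
Undo p3 and try p3 = false.
From the singleton clause (p2), p2 = true.
Now (!p2) is unsatisfied and unit — conflict.
Neither p3 = true nor p3 = false works.
No assignment satisfies every clause.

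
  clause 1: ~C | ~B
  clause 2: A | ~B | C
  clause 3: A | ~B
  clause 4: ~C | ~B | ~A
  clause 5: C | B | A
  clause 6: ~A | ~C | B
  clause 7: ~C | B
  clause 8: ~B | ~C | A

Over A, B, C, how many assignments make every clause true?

There are 2^3 = 8 truth assignments over (A, B, C).
Split on B. With B = 1, the clauses containing B are satisfied and ~B drops from the rest; 1 of the 2^2 = 4 assignments to the other variables satisfy what remains.
With B = 0, by the same count on the reduced clause set, 1 assignment works.
(One model: A=T, B=F, C=F.)
Total: 1 + 1 = 2.

2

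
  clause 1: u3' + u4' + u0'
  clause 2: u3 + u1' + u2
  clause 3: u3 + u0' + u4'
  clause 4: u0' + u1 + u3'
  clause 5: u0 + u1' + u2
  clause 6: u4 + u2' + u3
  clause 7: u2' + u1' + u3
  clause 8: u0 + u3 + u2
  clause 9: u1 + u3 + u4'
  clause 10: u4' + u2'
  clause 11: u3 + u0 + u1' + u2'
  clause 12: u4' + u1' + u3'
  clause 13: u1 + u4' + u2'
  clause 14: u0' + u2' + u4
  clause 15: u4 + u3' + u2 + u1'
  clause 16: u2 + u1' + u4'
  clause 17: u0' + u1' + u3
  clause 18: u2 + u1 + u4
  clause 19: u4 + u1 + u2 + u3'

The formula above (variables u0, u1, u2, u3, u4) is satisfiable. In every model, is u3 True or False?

True

Suppose u3 = 0.
Suppose u1 = 0.
Unit clause (u4') forces u4 = 0.
Unit clause (u2') forces u2 = 0.
But (u2) is also a unit clause — contradiction.
Backtrack on u1: now try u1 = 1.
Unit clause (u2) forces u2 = 1.
But (u2') is also a unit clause — contradiction.
Both values of u1 lead to a conflict.
So every satisfying assignment has u3 = True.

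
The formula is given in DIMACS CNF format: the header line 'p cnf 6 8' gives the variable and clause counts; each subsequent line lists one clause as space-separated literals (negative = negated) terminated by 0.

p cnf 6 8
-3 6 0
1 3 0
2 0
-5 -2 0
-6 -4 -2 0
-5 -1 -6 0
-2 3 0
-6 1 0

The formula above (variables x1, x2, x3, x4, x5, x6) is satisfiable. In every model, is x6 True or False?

True

Suppose x6 = False.
(¬x3) alone gives x3 = False.
(x1) alone gives x1 = True.
(x2) alone gives x2 = True.
Now (¬x2) is unsatisfied and unit — conflict.
So every satisfying assignment has x6 = True.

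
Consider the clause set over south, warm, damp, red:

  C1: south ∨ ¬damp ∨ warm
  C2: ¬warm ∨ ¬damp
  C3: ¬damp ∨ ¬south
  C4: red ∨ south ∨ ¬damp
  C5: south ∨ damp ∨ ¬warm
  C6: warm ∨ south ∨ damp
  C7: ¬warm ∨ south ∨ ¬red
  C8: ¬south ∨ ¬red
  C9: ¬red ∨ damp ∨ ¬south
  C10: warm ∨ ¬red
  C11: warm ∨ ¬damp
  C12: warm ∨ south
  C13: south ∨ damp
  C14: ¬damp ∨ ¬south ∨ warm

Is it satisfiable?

Satisfiable

Try warm = False.
(¬red) alone gives red = False.
(¬damp) alone gives damp = False.
(south) alone gives south = True.
Every clause now holds.
A satisfying assignment: south: True; warm: False; damp: False; red: False.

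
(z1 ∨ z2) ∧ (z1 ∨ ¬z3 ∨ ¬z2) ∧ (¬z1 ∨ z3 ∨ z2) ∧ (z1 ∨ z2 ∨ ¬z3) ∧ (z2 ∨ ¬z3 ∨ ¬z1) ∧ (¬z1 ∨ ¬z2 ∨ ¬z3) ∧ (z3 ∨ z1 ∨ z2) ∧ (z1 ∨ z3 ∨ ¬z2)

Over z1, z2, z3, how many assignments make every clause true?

There are 2^3 = 8 truth assignments over (z1, z2, z3).
Check each against the 8 clauses (columns in the order z1, z2, z3):
  F F F  ✗ fails (z1 ∨ z2)
  F F T  ✗ fails (z1 ∨ z2)
  F T F  ✗ fails (z1 ∨ z3 ∨ ¬z2)
  F T T  ✗ fails (z1 ∨ ¬z3 ∨ ¬z2)
  T F F  ✗ fails (¬z1 ∨ z3 ∨ z2)
  T F T  ✗ fails (z2 ∨ ¬z3 ∨ ¬z1)
  T T F  ✓ satisfies all
  T T T  ✗ fails (¬z1 ∨ ¬z2 ∨ ¬z3)
1 of the 8 rows is a model.

1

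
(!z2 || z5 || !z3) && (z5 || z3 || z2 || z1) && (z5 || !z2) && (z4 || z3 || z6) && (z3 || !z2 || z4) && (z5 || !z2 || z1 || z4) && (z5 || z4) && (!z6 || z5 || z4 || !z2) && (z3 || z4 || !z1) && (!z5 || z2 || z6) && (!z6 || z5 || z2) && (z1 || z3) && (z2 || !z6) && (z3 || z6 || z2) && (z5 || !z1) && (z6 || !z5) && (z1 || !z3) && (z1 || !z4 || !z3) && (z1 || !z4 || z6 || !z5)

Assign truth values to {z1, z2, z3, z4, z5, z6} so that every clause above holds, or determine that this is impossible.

z1 ↦ true,  z2 ↦ true,  z3 ↦ false,  z4 ↦ true,  z5 ↦ true,  z6 ↦ true

Branch on z5: set z5 = true.
From the singleton clause (z6), z6 = true.
From the singleton clause (z2), z2 = true.
Branch on z3: set z3 = false.
From the singleton clause (z4), z4 = true.
From the singleton clause (z1), z1 = true.
This assignment satisfies each clause.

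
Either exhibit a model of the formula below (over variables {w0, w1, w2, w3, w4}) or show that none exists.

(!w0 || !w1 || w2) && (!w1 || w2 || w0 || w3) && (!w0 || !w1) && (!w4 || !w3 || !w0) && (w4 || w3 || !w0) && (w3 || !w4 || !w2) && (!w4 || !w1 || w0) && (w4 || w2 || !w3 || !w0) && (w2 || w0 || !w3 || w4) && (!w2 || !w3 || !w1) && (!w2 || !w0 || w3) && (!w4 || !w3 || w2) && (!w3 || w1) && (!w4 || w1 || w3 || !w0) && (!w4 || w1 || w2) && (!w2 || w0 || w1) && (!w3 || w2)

w0 ↦ false, w1 ↦ false, w2 ↦ false, w3 ↦ false, w4 ↦ false

Try w0 = false.
Try w4 = false.
Try w2 = false.
From the singleton clause (!w3), w3 = false.
From the singleton clause (!w1), w1 = false.
Every clause now holds.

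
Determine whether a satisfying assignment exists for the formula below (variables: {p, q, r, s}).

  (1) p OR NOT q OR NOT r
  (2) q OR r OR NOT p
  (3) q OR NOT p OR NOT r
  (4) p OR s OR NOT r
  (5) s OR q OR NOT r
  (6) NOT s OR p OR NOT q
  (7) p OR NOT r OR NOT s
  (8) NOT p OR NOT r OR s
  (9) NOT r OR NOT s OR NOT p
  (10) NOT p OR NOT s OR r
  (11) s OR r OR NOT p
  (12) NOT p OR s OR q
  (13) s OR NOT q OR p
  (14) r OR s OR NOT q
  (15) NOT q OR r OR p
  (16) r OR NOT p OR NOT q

Suppose p = false.
Suppose q = false.
Suppose s = false.
From the singleton clause (NOT r), r = false.
This assignment satisfies each clause.
A satisfying assignment: p=false,  q=false,  r=false,  s=false.

Yes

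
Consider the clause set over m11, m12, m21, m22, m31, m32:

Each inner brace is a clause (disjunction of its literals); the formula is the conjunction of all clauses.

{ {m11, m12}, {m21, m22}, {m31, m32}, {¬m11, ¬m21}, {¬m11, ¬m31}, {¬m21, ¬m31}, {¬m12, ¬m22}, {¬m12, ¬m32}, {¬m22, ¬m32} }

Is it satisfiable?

Suppose m11 = True.
From the singleton clause (¬m21), m21 = False.
From the singleton clause (m22), m22 = True.
From the singleton clause (¬m31), m31 = False.
From the singleton clause (m32), m32 = True.
But (¬m32) is also a unit clause — contradiction.
So m11 must be the other value — set m11 = False.
From the singleton clause (m12), m12 = True.
From the singleton clause (¬m22), m22 = False.
From the singleton clause (m21), m21 = True.
From the singleton clause (¬m31), m31 = False.
From the singleton clause (m32), m32 = True.
But (¬m32) is also a unit clause — contradiction.
Either choice for m11 ends in contradiction.
No assignment satisfies every clause.

Unsatisfiable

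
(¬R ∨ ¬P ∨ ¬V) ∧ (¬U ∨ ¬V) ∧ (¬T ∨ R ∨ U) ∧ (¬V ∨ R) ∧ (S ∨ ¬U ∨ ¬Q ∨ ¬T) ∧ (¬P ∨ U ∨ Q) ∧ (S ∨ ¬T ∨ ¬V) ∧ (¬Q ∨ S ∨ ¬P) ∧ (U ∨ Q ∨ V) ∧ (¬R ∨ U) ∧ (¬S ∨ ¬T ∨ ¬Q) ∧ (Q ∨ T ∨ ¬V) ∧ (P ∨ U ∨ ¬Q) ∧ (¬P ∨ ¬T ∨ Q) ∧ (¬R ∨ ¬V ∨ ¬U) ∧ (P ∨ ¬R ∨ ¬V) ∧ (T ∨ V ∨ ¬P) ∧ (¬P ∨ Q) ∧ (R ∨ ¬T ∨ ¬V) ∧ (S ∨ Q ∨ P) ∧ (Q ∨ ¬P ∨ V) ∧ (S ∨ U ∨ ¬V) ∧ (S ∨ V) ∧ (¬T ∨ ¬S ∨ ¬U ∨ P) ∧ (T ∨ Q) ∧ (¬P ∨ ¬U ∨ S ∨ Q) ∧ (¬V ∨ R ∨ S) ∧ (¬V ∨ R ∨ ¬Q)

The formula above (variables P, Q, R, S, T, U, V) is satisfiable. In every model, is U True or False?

True

Suppose U = False.
(¬R) alone gives R = False.
(¬T) alone gives T = False.
(¬V) alone gives V = False.
(Q) alone gives Q = True.
(P) alone gives P = True.
Now (¬P) is unsatisfied and unit — conflict.
So every satisfying assignment has U = True.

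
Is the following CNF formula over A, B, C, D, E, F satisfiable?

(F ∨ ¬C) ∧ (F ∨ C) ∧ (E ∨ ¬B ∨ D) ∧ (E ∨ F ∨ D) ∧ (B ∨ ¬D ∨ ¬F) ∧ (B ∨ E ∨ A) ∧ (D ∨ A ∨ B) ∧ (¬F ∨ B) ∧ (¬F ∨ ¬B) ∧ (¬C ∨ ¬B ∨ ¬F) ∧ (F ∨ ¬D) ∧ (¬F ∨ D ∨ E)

No

Try F = True.
The clause (B) is unit, so B = True.
But (¬B) is also a unit clause — contradiction.
That branch fails; take F = False instead.
The clause (¬C) is unit, so C = False.
But (C) is also a unit clause — contradiction.
Either choice for F ends in contradiction.
No assignment satisfies every clause.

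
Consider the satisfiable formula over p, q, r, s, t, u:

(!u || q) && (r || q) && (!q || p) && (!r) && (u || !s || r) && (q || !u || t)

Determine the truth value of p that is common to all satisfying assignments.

True

Suppose p = false.
Unit clause (!q) forces q = false.
Unit clause (!u) forces u = false.
Unit clause (r) forces r = true.
That conflicts with the unit clause (!r).
So every satisfying assignment has p = True.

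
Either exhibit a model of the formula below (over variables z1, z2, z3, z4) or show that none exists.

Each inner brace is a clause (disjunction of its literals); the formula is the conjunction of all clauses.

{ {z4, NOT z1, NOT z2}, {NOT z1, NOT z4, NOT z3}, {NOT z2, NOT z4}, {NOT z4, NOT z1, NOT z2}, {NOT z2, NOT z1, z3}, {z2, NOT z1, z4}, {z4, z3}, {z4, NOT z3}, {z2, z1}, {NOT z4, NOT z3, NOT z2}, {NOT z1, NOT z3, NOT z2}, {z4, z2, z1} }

Suppose z2 = false.
From the singleton clause (z1), z1 = true.
From the singleton clause (z4), z4 = true.
From the singleton clause (NOT z3), z3 = false.
This assignment satisfies each clause.

z1: true; z2: false; z3: false; z4: true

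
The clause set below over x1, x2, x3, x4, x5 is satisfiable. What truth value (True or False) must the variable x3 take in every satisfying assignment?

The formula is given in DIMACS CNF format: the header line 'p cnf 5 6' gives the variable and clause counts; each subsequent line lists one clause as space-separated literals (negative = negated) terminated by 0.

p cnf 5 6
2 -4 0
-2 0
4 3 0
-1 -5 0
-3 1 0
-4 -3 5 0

True

Suppose x3 = False.
The clause (¬x2) is unit, so x2 = False.
The clause (¬x4) is unit, so x4 = False.
Now (x4) is unsatisfied and unit — conflict.
So every satisfying assignment has x3 = True.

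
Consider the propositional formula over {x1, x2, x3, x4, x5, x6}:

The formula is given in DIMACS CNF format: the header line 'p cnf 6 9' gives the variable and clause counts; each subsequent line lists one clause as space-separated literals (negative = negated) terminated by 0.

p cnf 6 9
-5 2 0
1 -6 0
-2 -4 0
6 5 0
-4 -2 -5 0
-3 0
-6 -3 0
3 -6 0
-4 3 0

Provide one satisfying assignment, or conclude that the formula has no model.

x1: True, x2: True, x3: False, x4: False, x5: True, x6: False

The clause (¬x3) is unit, so x3 = False.
The clause (¬x6) is unit, so x6 = False.
The clause (x5) is unit, so x5 = True.
The clause (x2) is unit, so x2 = True.
The clause (¬x4) is unit, so x4 = False.
Every clause is now satisfied; x1 is unconstrained.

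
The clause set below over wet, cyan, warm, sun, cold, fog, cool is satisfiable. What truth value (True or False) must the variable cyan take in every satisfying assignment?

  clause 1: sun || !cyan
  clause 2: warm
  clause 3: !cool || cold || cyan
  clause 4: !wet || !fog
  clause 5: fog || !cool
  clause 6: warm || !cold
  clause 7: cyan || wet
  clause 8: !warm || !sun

Suppose cyan = true.
The clause (sun) is unit, so sun = true.
The clause (warm) is unit, so warm = true.
Now (!warm) is unsatisfied and unit — conflict.
So every satisfying assignment has cyan = False.

False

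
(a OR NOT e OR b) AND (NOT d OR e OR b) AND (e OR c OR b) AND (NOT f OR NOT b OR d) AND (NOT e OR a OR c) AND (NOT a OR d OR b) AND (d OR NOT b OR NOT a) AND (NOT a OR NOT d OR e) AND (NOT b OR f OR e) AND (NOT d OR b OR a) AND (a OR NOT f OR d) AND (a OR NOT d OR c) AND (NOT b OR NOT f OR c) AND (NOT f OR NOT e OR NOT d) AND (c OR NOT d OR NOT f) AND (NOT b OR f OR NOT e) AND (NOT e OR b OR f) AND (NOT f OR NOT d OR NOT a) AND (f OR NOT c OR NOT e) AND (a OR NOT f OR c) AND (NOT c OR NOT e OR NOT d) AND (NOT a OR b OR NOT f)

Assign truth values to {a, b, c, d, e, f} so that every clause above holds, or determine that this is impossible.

a ↦ false; b ↦ false; c ↦ true; d ↦ false; e ↦ false; f ↦ false

Case a = false:
Case e = false:
Case d = false:
Unit clause (NOT f) forces f = false.
Unit clause (NOT b) forces b = false.
Unit clause (c) forces c = true.
This assignment satisfies each clause.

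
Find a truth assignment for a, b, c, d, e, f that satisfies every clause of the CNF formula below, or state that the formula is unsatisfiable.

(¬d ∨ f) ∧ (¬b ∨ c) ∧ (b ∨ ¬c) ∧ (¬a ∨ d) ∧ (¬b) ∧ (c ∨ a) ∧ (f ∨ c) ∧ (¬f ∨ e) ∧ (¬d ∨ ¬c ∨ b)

Unit clause (¬b) forces b = False.
Unit clause (¬c) forces c = False.
Unit clause (a) forces a = True.
Unit clause (d) forces d = True.
Unit clause (f) forces f = True.
Unit clause (e) forces e = True.
This assignment satisfies each clause.

a: True; b: False; c: False; d: True; e: True; f: True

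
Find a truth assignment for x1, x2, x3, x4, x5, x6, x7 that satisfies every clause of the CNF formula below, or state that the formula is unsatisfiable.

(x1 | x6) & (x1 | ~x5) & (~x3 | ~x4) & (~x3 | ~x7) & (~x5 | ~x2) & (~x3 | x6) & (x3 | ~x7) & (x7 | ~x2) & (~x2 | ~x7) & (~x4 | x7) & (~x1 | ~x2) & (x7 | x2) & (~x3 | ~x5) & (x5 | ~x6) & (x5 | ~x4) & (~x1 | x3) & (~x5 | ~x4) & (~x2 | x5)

Try x1 = 1.
(~x2) alone gives x2 = 0.
(x7) alone gives x7 = 1.
(~x3) alone gives x3 = 0.
Now (x3) is unsatisfied and unit — conflict.
So x1 must be the other value — set x1 = 0.
(x6) alone gives x6 = 1.
(~x5) alone gives x5 = 0.
Now (x5) is unsatisfied and unit — conflict.
Neither x1 = 1 nor x1 = 0 works.

UNSATISFIABLE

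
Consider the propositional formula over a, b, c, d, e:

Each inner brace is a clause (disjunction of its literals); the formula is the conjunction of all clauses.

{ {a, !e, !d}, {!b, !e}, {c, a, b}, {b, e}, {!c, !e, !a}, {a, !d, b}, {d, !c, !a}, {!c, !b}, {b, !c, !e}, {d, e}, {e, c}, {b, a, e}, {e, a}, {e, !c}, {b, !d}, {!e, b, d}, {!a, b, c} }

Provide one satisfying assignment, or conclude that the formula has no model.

Suppose b = false.
Unit clause (e) forces e = true.
Unit clause (!c) forces c = false.
Unit clause (a) forces a = true.
That conflicts with the unit clause (!a).
Backtrack on b: now try b = true.
Unit clause (!e) forces e = false.
Unit clause (!c) forces c = false.
That conflicts with the unit clause (c).
Both values of b lead to a conflict.

UNSATISFIABLE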